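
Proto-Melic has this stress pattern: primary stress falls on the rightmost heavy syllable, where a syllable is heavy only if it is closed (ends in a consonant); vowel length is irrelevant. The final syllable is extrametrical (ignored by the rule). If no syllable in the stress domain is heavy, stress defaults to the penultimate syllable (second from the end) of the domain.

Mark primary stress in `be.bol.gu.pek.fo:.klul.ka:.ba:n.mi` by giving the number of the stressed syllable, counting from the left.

8

The final syllable (9, mi) is extrametrical; the stress domain is syllables 1–8.
Weights: 1 be L, 2 bol H, 3 gu L, 4 pek H, 5 fo: L, 6 klul H, 7 ka: L, 8 ba:n H.
Heavy syllables in the domain: 2, 4, 6, 8. The rightmost is syllable 8 (ba:n).
Primary stress: syllable 8 → be.bol.gu.pek.fo:.klul.ka:.ˈba:n.mi.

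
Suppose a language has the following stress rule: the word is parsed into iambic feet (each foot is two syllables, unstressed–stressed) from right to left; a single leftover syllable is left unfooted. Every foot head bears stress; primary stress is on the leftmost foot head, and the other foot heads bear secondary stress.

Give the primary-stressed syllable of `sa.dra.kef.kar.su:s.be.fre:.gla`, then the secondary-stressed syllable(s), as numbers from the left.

Parse right to left into iambic (σˈσ) feet: (sa.ˈdra) (kef.ˈkar) (su:s.ˈbe) (fre:.ˈgla).
Foot heads (stressed positions): 2, 4, 6, 8.
End Rule Leftmost: primary stress on the leftmost head = syllable 2.
Secondary stress on 4, 6, 8: sa.ˈdra.kef.ˌkar.su:s.ˌbe.fre:.ˌgla.

primary 2, secondary 4, 6, 8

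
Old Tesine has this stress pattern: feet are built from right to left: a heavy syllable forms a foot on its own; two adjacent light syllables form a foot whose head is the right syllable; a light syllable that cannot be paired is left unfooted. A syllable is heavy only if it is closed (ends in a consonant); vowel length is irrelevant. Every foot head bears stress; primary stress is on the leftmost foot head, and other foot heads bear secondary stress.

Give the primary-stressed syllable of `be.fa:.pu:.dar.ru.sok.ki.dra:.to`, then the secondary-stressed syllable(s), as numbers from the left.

primary 3, secondary 4, 6, 9

Weights: 1 be L, 2 fa: L, 3 pu: L, 4 dar H, 5 ru L, 6 sok H, 7 ki L, 8 dra: L, 9 to L.
Parse right to left (heavy = foot alone; LL = one foot; stranded L unfooted): be (fa:.ˈpu:) (ˈdar) ru (ˈsok) ki (dra:.ˈto).
Foot heads: 3, 4, 6, 9.
Primary stress on the leftmost head = syllable 3.
Secondary stress on 4, 6, 9: be.fa:.ˈpu:.ˌdar.ru.ˌsok.ki.dra:.ˌto.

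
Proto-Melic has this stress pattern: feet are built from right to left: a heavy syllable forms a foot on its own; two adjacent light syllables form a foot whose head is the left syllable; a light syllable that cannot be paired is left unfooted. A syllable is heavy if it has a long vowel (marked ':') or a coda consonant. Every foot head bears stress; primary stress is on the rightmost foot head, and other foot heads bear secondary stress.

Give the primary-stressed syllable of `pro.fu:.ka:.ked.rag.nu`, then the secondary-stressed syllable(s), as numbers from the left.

Weights: 1 pro L, 2 fu: H, 3 ka: H, 4 ked H, 5 rag H, 6 nu L.
Parse right to left (heavy = foot alone; LL = one foot; stranded L unfooted): pro (ˈfu:) (ˈka:) (ˈked) (ˈrag) nu.
Foot heads: 2, 3, 4, 5.
Primary stress on the rightmost head = syllable 5.
Secondary stress on 2, 3, 4: pro.ˌfu:.ˌka:.ˌked.ˈrag.nu.

primary 5, secondary 2, 3, 4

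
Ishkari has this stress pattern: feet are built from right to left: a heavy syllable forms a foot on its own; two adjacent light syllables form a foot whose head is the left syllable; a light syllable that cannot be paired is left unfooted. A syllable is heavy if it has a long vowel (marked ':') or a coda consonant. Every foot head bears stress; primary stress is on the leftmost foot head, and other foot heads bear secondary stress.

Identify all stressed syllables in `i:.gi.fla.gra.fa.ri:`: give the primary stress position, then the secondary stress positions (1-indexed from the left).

primary 1, secondary 2, 4, 6

Weights: 1 i: H, 2 gi L, 3 fla L, 4 gra L, 5 fa L, 6 ri: H.
Parse right to left (heavy = foot alone; LL = one foot; stranded L unfooted): (ˈi:) (ˈgi.fla) (ˈgra.fa) (ˈri:).
Foot heads: 1, 2, 4, 6.
Primary stress on the leftmost head = syllable 1.
Secondary stress on 2, 4, 6: ˈi:.ˌgi.fla.ˌgra.fa.ˌri:.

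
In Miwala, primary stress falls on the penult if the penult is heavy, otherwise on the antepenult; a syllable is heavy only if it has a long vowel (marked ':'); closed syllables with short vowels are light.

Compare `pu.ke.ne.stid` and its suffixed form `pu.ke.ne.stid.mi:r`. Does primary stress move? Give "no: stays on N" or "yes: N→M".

yes: 2→3

Base `pu.ke.ne.stid` (4 syllables):
  Weights: 2 ke L, 3 ne L, 4 stid L.
  The penult (syllable 3, ne) is light, so stress falls on the antepenult (syllable 2, ke).
  → primary stress on syllable 2.
Suffixed `pu.ke.ne.stid.mi:r` (5 syllables):
  Weights: 3 ne L, 4 stid L, 5 mi:r H.
  The penult (syllable 4, stid) is light, so stress falls on the antepenult (syllable 3, ne).
  → primary stress on syllable 3.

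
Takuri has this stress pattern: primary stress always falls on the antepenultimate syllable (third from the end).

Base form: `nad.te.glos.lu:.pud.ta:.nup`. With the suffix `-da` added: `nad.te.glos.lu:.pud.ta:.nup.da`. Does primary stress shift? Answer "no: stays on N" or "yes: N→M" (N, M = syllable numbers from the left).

Base `nad.te.glos.lu:.pud.ta:.nup` (7 syllables):
  The word has 7 syllables; the antepenultimate syllable (third from the end) is syllable 5 (pud).
  → primary stress on syllable 5.
Suffixed `nad.te.glos.lu:.pud.ta:.nup.da` (8 syllables):
  The word has 8 syllables; the antepenultimate syllable (third from the end) is syllable 6 (ta:).
  → primary stress on syllable 6.

yes: 5→6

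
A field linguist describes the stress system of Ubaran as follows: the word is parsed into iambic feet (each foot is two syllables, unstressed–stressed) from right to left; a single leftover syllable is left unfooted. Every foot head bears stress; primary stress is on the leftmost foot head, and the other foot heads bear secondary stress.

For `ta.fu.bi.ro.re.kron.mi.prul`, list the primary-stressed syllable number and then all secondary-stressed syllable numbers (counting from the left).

primary 2, secondary 4, 6, 8

Parse right to left into iambic (σˈσ) feet: (ta.ˈfu) (bi.ˈro) (re.ˈkron) (mi.ˈprul).
Foot heads (stressed positions): 2, 4, 6, 8.
End Rule Leftmost: primary stress on the leftmost head = syllable 2.
Secondary stress on 4, 6, 8: ta.ˈfu.bi.ˌro.re.ˌkron.mi.ˌprul.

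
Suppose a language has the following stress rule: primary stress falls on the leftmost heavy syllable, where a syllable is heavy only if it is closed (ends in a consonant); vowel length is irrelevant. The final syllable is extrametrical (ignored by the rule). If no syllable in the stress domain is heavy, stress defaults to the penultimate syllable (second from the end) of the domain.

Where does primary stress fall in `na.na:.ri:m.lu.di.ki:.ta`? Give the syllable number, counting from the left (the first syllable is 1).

3

The final syllable (7, ta) is extrametrical; the stress domain is syllables 1–6.
Weights: 1 na L, 2 na: L, 3 ri:m H, 4 lu L, 5 di L, 6 ki: L.
Heavy syllables in the domain: 3. The leftmost is syllable 3 (ri:m).
Primary stress: syllable 3 → na.na:.ˈri:m.lu.di.ki:.ta.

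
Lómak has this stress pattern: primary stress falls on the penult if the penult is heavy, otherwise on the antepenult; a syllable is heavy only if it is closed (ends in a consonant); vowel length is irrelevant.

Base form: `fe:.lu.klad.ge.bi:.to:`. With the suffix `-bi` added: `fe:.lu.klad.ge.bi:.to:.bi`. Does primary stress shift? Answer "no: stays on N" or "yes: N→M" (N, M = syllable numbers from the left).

Base `fe:.lu.klad.ge.bi:.to:` (6 syllables):
  Weights: 4 ge L, 5 bi: L, 6 to: L.
  The penult (syllable 5, bi:) is light, so stress falls on the antepenult (syllable 4, ge).
  → primary stress on syllable 4.
Suffixed `fe:.lu.klad.ge.bi:.to:.bi` (7 syllables):
  Weights: 5 bi: L, 6 to: L, 7 bi L.
  The penult (syllable 6, to:) is light, so stress falls on the antepenult (syllable 5, bi:).
  → primary stress on syllable 5.

yes: 4→5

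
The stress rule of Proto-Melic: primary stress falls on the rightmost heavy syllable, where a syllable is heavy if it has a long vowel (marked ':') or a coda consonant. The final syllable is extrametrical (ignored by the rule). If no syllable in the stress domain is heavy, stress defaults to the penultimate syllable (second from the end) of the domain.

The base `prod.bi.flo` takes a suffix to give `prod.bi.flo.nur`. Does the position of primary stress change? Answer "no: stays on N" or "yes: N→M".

no: stays on 1

Base `prod.bi.flo` (3 syllables):
  The final syllable (3, flo) is extrametrical; the stress domain is syllables 1–2.
  Weights: 1 prod H, 2 bi L.
  Heavy syllables in the domain: 1. The rightmost is syllable 1 (prod).
  → primary stress on syllable 1.
Suffixed `prod.bi.flo.nur` (4 syllables):
  The final syllable (4, nur) is extrametrical; the stress domain is syllables 1–3.
  Weights: 1 prod H, 2 bi L, 3 flo L.
  Heavy syllables in the domain: 1. The rightmost is syllable 1 (prod).
  → primary stress on syllable 1.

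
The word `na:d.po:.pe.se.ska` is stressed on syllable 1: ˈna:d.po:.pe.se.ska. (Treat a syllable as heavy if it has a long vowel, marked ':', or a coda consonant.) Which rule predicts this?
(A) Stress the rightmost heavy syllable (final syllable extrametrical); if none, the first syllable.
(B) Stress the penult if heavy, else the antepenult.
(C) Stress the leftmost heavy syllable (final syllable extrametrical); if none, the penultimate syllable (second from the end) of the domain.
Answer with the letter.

Rule A → syllable 2 (observed: 1).
Rule B → syllable 3 (observed: 1).
Rule C → syllable 1 ✓.

C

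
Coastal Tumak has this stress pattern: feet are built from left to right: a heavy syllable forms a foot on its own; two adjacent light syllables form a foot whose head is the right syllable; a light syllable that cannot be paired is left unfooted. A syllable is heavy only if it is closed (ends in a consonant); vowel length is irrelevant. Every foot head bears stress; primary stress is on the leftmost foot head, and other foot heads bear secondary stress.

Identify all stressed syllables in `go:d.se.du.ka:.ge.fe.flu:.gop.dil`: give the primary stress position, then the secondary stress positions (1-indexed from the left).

primary 1, secondary 3, 5, 7, 8, 9

Weights: 1 go:d H, 2 se L, 3 du L, 4 ka: L, 5 ge L, 6 fe L, 7 flu: L, 8 gop H, 9 dil H.
Parse left to right (heavy = foot alone; LL = one foot; stranded L unfooted): (ˈgo:d) (se.ˈdu) (ka:.ˈge) (fe.ˈflu:) (ˈgop) (ˈdil).
Foot heads: 1, 3, 5, 7, 8, 9.
Primary stress on the leftmost head = syllable 1.
Secondary stress on 3, 5, 7, 8, 9: ˈgo:d.se.ˌdu.ka:.ˌge.fe.ˌflu:.ˌgop.ˌdil.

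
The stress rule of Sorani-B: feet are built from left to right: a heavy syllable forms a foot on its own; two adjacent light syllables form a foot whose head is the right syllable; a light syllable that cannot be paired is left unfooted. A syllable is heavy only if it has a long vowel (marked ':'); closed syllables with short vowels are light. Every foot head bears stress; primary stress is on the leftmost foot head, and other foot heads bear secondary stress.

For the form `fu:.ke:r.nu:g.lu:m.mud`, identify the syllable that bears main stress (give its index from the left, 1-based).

Weights: 1 fu: H, 2 ke:r H, 3 nu:g H, 4 lu:m H, 5 mud L.
Parse left to right (heavy = foot alone; LL = one foot; stranded L unfooted): (ˈfu:) (ˈke:r) (ˈnu:g) (ˈlu:m) mud.
Foot heads: 1, 2, 3, 4.
Primary stress on the leftmost head = syllable 1.
Primary stress: syllable 1 → ˈfu:.ke:r.nu:g.lu:m.mud.

1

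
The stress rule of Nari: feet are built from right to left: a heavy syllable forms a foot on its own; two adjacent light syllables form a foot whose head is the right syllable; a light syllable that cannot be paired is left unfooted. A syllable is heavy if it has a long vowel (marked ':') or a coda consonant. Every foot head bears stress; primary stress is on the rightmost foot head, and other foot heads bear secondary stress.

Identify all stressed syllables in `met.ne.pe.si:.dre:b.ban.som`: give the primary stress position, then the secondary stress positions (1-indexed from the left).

primary 7, secondary 1, 3, 4, 5, 6

Weights: 1 met H, 2 ne L, 3 pe L, 4 si: H, 5 dre:b H, 6 ban H, 7 som H.
Parse right to left (heavy = foot alone; LL = one foot; stranded L unfooted): (ˈmet) (ne.ˈpe) (ˈsi:) (ˈdre:b) (ˈban) (ˈsom).
Foot heads: 1, 3, 4, 5, 6, 7.
Primary stress on the rightmost head = syllable 7.
Secondary stress on 1, 3, 4, 5, 6: ˌmet.ne.ˌpe.ˌsi:.ˌdre:b.ˌban.ˈsom.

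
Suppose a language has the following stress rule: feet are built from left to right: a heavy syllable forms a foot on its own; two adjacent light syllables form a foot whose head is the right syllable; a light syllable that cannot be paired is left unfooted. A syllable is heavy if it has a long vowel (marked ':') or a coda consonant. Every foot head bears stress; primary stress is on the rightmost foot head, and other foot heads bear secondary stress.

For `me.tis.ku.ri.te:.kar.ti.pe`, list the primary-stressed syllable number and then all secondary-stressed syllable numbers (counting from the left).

Weights: 1 me L, 2 tis H, 3 ku L, 4 ri L, 5 te: H, 6 kar H, 7 ti L, 8 pe L.
Parse left to right (heavy = foot alone; LL = one foot; stranded L unfooted): me (ˈtis) (ku.ˈri) (ˈte:) (ˈkar) (ti.ˈpe).
Foot heads: 2, 4, 5, 6, 8.
Primary stress on the rightmost head = syllable 8.
Secondary stress on 2, 4, 5, 6: me.ˌtis.ku.ˌri.ˌte:.ˌkar.ti.ˈpe.

primary 8, secondary 2, 4, 5, 6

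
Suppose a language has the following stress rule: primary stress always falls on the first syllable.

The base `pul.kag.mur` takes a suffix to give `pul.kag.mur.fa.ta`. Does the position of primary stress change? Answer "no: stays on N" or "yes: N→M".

Base `pul.kag.mur` (3 syllables):
  The word has 3 syllables; the first syllable is syllable 1 (pul).
  → primary stress on syllable 1.
Suffixed `pul.kag.mur.fa.ta` (5 syllables):
  The word has 5 syllables; the first syllable is syllable 1 (pul).
  → primary stress on syllable 1.

no: stays on 1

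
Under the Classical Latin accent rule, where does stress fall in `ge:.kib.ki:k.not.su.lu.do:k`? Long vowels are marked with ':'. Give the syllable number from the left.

Classical Latin: stress the penult if heavy (long vowel or closed), else the antepenult.
Weights: 5 su L, 6 lu L, 7 do:k H.
The penult (syllable 6, lu) is light, so stress falls on the antepenult (syllable 5, su).
Stress on syllable 5: ge:.kib.ki:k.not.ˈsu.lu.do:k.

5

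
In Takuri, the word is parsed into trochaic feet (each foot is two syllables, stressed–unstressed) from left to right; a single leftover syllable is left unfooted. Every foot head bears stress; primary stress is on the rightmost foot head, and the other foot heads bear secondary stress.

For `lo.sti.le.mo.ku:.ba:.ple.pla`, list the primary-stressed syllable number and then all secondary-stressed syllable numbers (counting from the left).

Parse left to right into trochaic (ˈσσ) feet: (ˈlo.sti) (ˈle.mo) (ˈku:.ba:) (ˈple.pla).
Foot heads (stressed positions): 1, 3, 5, 7.
End Rule Rightmost: primary stress on the rightmost head = syllable 7.
Secondary stress on 1, 3, 5: ˌlo.sti.ˌle.mo.ˌku:.ba:.ˈple.pla.

primary 7, secondary 1, 3, 5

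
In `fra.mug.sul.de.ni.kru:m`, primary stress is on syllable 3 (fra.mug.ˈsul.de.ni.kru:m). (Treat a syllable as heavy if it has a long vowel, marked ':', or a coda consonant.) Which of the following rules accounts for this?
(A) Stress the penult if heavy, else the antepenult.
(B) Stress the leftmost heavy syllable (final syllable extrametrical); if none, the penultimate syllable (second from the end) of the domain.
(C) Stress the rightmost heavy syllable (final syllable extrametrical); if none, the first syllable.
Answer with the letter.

Rule A → syllable 4 (observed: 3).
Rule B → syllable 2 (observed: 3).
Rule C → syllable 3 ✓.

C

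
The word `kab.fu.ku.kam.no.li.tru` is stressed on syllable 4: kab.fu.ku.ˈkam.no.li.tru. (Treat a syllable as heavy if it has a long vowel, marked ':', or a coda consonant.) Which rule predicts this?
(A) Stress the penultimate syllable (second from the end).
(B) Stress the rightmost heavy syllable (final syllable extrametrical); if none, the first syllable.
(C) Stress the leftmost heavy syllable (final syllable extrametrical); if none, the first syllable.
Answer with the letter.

B

Rule A → syllable 6 (observed: 4).
Rule B → syllable 4 ✓.
Rule C → syllable 1 (observed: 4).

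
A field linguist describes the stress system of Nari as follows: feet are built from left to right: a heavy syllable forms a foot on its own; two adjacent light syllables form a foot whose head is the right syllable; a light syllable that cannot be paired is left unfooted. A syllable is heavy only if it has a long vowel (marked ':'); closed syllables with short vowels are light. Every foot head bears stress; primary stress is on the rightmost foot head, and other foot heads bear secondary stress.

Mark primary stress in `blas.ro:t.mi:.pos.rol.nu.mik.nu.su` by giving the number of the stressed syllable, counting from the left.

Weights: 1 blas L, 2 ro:t H, 3 mi: H, 4 pos L, 5 rol L, 6 nu L, 7 mik L, 8 nu L, 9 su L.
Parse left to right (heavy = foot alone; LL = one foot; stranded L unfooted): blas (ˈro:t) (ˈmi:) (pos.ˈrol) (nu.ˈmik) (nu.ˈsu).
Foot heads: 2, 3, 5, 7, 9.
Primary stress on the rightmost head = syllable 9.
Primary stress: syllable 9 → blas.ro:t.mi:.pos.rol.nu.mik.nu.ˈsu.

9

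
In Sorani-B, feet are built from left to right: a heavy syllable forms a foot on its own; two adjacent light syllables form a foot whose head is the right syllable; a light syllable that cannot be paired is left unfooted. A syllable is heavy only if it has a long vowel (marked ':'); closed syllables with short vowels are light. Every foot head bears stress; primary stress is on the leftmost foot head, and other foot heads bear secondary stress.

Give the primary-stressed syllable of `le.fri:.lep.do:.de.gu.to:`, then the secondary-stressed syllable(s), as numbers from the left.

primary 2, secondary 4, 6, 7

Weights: 1 le L, 2 fri: H, 3 lep L, 4 do: H, 5 de L, 6 gu L, 7 to: H.
Parse left to right (heavy = foot alone; LL = one foot; stranded L unfooted): le (ˈfri:) lep (ˈdo:) (de.ˈgu) (ˈto:).
Foot heads: 2, 4, 6, 7.
Primary stress on the leftmost head = syllable 2.
Secondary stress on 4, 6, 7: le.ˈfri:.lep.ˌdo:.de.ˌgu.ˌto:.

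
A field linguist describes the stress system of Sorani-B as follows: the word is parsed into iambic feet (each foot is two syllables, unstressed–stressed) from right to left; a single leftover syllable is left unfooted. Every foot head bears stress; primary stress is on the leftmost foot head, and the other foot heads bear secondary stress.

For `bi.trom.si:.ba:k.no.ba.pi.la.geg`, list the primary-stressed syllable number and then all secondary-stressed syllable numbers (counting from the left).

primary 3, secondary 5, 7, 9

Parse right to left into iambic (σˈσ) feet: bi (trom.ˈsi:) (ba:k.ˈno) (ba.ˈpi) (la.ˈgeg). Syllable 1 is left unfooted.
Foot heads (stressed positions): 3, 5, 7, 9.
End Rule Leftmost: primary stress on the leftmost head = syllable 3.
Secondary stress on 5, 7, 9: bi.trom.ˈsi:.ba:k.ˌno.ba.ˌpi.la.ˌgeg.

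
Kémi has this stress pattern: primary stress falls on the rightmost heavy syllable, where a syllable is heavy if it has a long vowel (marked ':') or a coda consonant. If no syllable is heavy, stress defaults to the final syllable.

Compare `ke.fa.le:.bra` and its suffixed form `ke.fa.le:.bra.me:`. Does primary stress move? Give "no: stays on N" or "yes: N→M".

yes: 3→5

Base `ke.fa.le:.bra` (4 syllables):
  Weights: 1 ke L, 2 fa L, 3 le: H, 4 bra L.
  Heavy syllables in the domain: 3. The rightmost is syllable 3 (le:).
  → primary stress on syllable 3.
Suffixed `ke.fa.le:.bra.me:` (5 syllables):
  Weights: 1 ke L, 2 fa L, 3 le: H, 4 bra L, 5 me: H.
  Heavy syllables in the domain: 3, 5. The rightmost is syllable 5 (me:).
  → primary stress on syllable 5.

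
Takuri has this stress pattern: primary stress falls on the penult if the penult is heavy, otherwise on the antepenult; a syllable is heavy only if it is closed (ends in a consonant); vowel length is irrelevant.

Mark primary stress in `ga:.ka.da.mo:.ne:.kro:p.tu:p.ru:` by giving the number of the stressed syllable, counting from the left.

Weights: 6 kro:p H, 7 tu:p H, 8 ru: L.
The penult (syllable 7, tu:p) is heavy, so it takes stress.
Primary stress: syllable 7 → ga:.ka.da.mo:.ne:.kro:p.ˈtu:p.ru:.

7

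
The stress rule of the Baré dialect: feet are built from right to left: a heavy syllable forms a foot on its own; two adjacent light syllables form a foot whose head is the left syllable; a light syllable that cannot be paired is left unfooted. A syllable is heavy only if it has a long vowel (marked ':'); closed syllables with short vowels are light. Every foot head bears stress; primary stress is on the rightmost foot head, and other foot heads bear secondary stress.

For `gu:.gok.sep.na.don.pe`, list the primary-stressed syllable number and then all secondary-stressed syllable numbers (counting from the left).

primary 5, secondary 1, 3

Weights: 1 gu: H, 2 gok L, 3 sep L, 4 na L, 5 don L, 6 pe L.
Parse right to left (heavy = foot alone; LL = one foot; stranded L unfooted): (ˈgu:) gok (ˈsep.na) (ˈdon.pe).
Foot heads: 1, 3, 5.
Primary stress on the rightmost head = syllable 5.
Secondary stress on 1, 3: ˌgu:.gok.ˌsep.na.ˈdon.pe.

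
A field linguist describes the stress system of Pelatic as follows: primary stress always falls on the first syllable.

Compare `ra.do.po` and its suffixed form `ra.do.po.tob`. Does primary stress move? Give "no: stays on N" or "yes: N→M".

no: stays on 1

Base `ra.do.po` (3 syllables):
  The word has 3 syllables; the first syllable is syllable 1 (ra).
  → primary stress on syllable 1.
Suffixed `ra.do.po.tob` (4 syllables):
  The word has 4 syllables; the first syllable is syllable 1 (ra).
  → primary stress on syllable 1.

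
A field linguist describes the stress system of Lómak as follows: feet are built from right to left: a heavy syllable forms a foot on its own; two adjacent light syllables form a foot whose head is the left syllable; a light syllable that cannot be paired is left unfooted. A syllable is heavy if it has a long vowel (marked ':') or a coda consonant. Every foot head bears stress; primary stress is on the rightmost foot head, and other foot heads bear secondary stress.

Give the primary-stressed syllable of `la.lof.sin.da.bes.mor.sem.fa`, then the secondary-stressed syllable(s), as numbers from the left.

Weights: 1 la L, 2 lof H, 3 sin H, 4 da L, 5 bes H, 6 mor H, 7 sem H, 8 fa L.
Parse right to left (heavy = foot alone; LL = one foot; stranded L unfooted): la (ˈlof) (ˈsin) da (ˈbes) (ˈmor) (ˈsem) fa.
Foot heads: 2, 3, 5, 6, 7.
Primary stress on the rightmost head = syllable 7.
Secondary stress on 2, 3, 5, 6: la.ˌlof.ˌsin.da.ˌbes.ˌmor.ˈsem.fa.

primary 7, secondary 2, 3, 5, 6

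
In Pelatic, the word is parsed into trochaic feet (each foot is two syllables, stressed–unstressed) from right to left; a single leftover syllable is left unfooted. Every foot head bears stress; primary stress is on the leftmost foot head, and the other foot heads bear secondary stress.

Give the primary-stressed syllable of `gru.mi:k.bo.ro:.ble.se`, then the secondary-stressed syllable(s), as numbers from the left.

Parse right to left into trochaic (ˈσσ) feet: (ˈgru.mi:k) (ˈbo.ro:) (ˈble.se).
Foot heads (stressed positions): 1, 3, 5.
End Rule Leftmost: primary stress on the leftmost head = syllable 1.
Secondary stress on 3, 5: ˈgru.mi:k.ˌbo.ro:.ˌble.se.

primary 1, secondary 3, 5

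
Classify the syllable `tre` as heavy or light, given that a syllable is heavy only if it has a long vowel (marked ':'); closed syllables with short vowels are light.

`tre`: short vowel, open (no coda). Short vowel → light.

light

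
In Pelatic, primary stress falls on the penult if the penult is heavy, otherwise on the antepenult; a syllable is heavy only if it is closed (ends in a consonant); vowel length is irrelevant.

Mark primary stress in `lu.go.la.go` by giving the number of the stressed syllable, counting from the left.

2

Weights: 2 go L, 3 la L, 4 go L.
The penult (syllable 3, la) is light, so stress falls on the antepenult (syllable 2, go).
Primary stress: syllable 2 → lu.ˈgo.la.go.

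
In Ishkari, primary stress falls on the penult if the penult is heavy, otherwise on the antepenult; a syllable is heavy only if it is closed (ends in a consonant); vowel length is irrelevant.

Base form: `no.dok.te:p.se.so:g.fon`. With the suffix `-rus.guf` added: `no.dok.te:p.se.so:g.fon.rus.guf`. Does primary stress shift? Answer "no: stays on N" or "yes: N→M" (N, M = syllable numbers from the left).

yes: 5→7

Base `no.dok.te:p.se.so:g.fon` (6 syllables):
  Weights: 4 se L, 5 so:g H, 6 fon H.
  The penult (syllable 5, so:g) is heavy, so it takes stress.
  → primary stress on syllable 5.
Suffixed `no.dok.te:p.se.so:g.fon.rus.guf` (8 syllables):
  Weights: 6 fon H, 7 rus H, 8 guf H.
  The penult (syllable 7, rus) is heavy, so it takes stress.
  → primary stress on syllable 7.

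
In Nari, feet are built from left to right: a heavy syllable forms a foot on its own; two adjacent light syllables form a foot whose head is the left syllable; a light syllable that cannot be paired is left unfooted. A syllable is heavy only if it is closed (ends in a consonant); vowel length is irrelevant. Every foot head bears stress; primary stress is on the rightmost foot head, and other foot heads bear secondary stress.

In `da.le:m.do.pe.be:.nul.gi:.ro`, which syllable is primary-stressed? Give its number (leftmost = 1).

7

Weights: 1 da L, 2 le:m H, 3 do L, 4 pe L, 5 be: L, 6 nul H, 7 gi: L, 8 ro L.
Parse left to right (heavy = foot alone; LL = one foot; stranded L unfooted): da (ˈle:m) (ˈdo.pe) be: (ˈnul) (ˈgi:.ro).
Foot heads: 2, 3, 6, 7.
Primary stress on the rightmost head = syllable 7.
Primary stress: syllable 7 → da.le:m.do.pe.be:.nul.ˈgi:.ro.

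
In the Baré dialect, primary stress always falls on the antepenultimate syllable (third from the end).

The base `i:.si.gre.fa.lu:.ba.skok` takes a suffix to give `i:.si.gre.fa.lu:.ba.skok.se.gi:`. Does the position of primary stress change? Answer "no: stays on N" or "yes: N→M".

yes: 5→7

Base `i:.si.gre.fa.lu:.ba.skok` (7 syllables):
  The word has 7 syllables; the antepenultimate syllable (third from the end) is syllable 5 (lu:).
  → primary stress on syllable 5.
Suffixed `i:.si.gre.fa.lu:.ba.skok.se.gi:` (9 syllables):
  The word has 9 syllables; the antepenultimate syllable (third from the end) is syllable 7 (skok).
  → primary stress on syllable 7.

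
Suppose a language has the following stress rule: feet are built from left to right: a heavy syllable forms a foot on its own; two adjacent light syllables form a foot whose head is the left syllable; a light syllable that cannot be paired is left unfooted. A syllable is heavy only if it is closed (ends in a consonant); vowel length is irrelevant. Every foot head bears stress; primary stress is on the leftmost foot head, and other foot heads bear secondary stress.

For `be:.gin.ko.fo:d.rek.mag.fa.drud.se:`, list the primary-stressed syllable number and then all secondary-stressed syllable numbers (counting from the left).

primary 2, secondary 4, 5, 6, 8

Weights: 1 be: L, 2 gin H, 3 ko L, 4 fo:d H, 5 rek H, 6 mag H, 7 fa L, 8 drud H, 9 se: L.
Parse left to right (heavy = foot alone; LL = one foot; stranded L unfooted): be: (ˈgin) ko (ˈfo:d) (ˈrek) (ˈmag) fa (ˈdrud) se:.
Foot heads: 2, 4, 5, 6, 8.
Primary stress on the leftmost head = syllable 2.
Secondary stress on 4, 5, 6, 8: be:.ˈgin.ko.ˌfo:d.ˌrek.ˌmag.fa.ˌdrud.se:.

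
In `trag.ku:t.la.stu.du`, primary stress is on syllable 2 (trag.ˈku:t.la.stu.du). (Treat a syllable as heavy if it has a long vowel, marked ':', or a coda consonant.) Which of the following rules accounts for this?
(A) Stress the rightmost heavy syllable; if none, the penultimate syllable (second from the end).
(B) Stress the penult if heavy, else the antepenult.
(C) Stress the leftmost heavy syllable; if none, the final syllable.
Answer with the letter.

Rule A → syllable 2 ✓.
Rule B → syllable 3 (observed: 2).
Rule C → syllable 1 (observed: 2).

A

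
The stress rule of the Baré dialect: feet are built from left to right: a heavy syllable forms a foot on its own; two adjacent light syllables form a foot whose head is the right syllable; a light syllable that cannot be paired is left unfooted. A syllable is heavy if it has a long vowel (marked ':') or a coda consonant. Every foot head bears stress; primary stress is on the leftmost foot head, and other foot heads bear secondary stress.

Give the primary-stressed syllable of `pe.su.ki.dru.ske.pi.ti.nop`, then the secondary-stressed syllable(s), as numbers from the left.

Weights: 1 pe L, 2 su L, 3 ki L, 4 dru L, 5 ske L, 6 pi L, 7 ti L, 8 nop H.
Parse left to right (heavy = foot alone; LL = one foot; stranded L unfooted): (pe.ˈsu) (ki.ˈdru) (ske.ˈpi) ti (ˈnop).
Foot heads: 2, 4, 6, 8.
Primary stress on the leftmost head = syllable 2.
Secondary stress on 4, 6, 8: pe.ˈsu.ki.ˌdru.ske.ˌpi.ti.ˌnop.

primary 2, secondary 4, 6, 8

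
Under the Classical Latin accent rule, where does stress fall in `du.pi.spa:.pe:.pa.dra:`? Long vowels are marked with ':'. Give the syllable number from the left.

4

Classical Latin: stress the penult if heavy (long vowel or closed), else the antepenult.
Weights: 4 pe: H, 5 pa L, 6 dra: H.
The penult (syllable 5, pa) is light, so stress falls on the antepenult (syllable 4, pe:).
Stress on syllable 4: du.pi.spa:.ˈpe:.pa.dra:.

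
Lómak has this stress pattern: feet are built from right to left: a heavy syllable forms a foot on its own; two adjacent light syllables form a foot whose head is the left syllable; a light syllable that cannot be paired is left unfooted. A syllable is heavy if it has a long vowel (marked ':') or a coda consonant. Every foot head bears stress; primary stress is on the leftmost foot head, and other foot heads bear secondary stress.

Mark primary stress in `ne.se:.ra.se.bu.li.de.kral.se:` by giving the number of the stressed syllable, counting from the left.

2

Weights: 1 ne L, 2 se: H, 3 ra L, 4 se L, 5 bu L, 6 li L, 7 de L, 8 kral H, 9 se: H.
Parse right to left (heavy = foot alone; LL = one foot; stranded L unfooted): ne (ˈse:) ra (ˈse.bu) (ˈli.de) (ˈkral) (ˈse:).
Foot heads: 2, 4, 6, 8, 9.
Primary stress on the leftmost head = syllable 2.
Primary stress: syllable 2 → ne.ˈse:.ra.se.bu.li.de.kral.se:.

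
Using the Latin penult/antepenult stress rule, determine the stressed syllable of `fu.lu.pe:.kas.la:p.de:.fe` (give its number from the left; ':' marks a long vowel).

Classical Latin: stress the penult if heavy (long vowel or closed), else the antepenult.
Weights: 5 la:p H, 6 de: H, 7 fe L.
The penult (syllable 6, de:) is heavy, so it takes stress.
Stress on syllable 6: fu.lu.pe:.kas.la:p.ˈde:.fe.

6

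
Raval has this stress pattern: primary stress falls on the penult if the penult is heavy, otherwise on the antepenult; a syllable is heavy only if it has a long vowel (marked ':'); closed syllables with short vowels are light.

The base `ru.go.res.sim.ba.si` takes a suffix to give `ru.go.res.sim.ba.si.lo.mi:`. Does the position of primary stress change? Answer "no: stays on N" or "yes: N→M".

Base `ru.go.res.sim.ba.si` (6 syllables):
  Weights: 4 sim L, 5 ba L, 6 si L.
  The penult (syllable 5, ba) is light, so stress falls on the antepenult (syllable 4, sim).
  → primary stress on syllable 4.
Suffixed `ru.go.res.sim.ba.si.lo.mi:` (8 syllables):
  Weights: 6 si L, 7 lo L, 8 mi: H.
  The penult (syllable 7, lo) is light, so stress falls on the antepenult (syllable 6, si).
  → primary stress on syllable 6.

yes: 4→6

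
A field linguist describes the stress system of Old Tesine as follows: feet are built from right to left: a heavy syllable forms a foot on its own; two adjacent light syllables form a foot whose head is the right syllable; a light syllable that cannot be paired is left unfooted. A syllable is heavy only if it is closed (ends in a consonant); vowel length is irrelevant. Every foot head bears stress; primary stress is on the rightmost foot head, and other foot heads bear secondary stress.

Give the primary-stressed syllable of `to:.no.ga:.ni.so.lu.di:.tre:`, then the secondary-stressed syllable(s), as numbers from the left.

Weights: 1 to: L, 2 no L, 3 ga: L, 4 ni L, 5 so L, 6 lu L, 7 di: L, 8 tre: L.
Parse right to left (heavy = foot alone; LL = one foot; stranded L unfooted): (to:.ˈno) (ga:.ˈni) (so.ˈlu) (di:.ˈtre:).
Foot heads: 2, 4, 6, 8.
Primary stress on the rightmost head = syllable 8.
Secondary stress on 2, 4, 6: to:.ˌno.ga:.ˌni.so.ˌlu.di:.ˈtre:.

primary 8, secondary 2, 4, 6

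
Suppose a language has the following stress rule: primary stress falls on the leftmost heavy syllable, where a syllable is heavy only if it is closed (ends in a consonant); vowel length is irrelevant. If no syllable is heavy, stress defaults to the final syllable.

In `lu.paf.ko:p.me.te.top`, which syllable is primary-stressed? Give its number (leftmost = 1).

2

Weights: 1 lu L, 2 paf H, 3 ko:p H, 4 me L, 5 te L, 6 top H.
Heavy syllables in the domain: 2, 3, 6. The leftmost is syllable 2 (paf).
Primary stress: syllable 2 → lu.ˈpaf.ko:p.me.te.top.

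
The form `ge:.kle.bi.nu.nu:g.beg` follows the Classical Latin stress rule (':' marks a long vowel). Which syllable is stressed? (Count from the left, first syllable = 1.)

Classical Latin: stress the penult if heavy (long vowel or closed), else the antepenult.
Weights: 4 nu L, 5 nu:g H, 6 beg H.
The penult (syllable 5, nu:g) is heavy, so it takes stress.
Stress on syllable 5: ge:.kle.bi.nu.ˈnu:g.beg.

5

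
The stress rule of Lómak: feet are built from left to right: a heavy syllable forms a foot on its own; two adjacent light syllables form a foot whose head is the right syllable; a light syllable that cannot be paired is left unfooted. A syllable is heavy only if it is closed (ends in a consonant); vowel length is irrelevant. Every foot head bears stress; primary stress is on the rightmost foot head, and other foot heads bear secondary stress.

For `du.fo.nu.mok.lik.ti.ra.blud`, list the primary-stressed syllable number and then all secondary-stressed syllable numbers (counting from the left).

primary 8, secondary 2, 4, 5, 7

Weights: 1 du L, 2 fo L, 3 nu L, 4 mok H, 5 lik H, 6 ti L, 7 ra L, 8 blud H.
Parse left to right (heavy = foot alone; LL = one foot; stranded L unfooted): (du.ˈfo) nu (ˈmok) (ˈlik) (ti.ˈra) (ˈblud).
Foot heads: 2, 4, 5, 7, 8.
Primary stress on the rightmost head = syllable 8.
Secondary stress on 2, 4, 5, 7: du.ˌfo.nu.ˌmok.ˌlik.ti.ˌra.ˈblud.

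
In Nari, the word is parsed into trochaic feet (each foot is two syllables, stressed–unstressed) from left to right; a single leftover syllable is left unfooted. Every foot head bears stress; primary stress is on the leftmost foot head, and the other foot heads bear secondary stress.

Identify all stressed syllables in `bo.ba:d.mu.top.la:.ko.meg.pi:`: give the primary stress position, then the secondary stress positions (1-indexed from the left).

primary 1, secondary 3, 5, 7

Parse left to right into trochaic (ˈσσ) feet: (ˈbo.ba:d) (ˈmu.top) (ˈla:.ko) (ˈmeg.pi:).
Foot heads (stressed positions): 1, 3, 5, 7.
End Rule Leftmost: primary stress on the leftmost head = syllable 1.
Secondary stress on 3, 5, 7: ˈbo.ba:d.ˌmu.top.ˌla:.ko.ˌmeg.pi:.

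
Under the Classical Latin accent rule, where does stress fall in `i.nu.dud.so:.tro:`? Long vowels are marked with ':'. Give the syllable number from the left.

Classical Latin: stress the penult if heavy (long vowel or closed), else the antepenult.
Weights: 3 dud H, 4 so: H, 5 tro: H.
The penult (syllable 4, so:) is heavy, so it takes stress.
Stress on syllable 4: i.nu.dud.ˈso:.tro:.

4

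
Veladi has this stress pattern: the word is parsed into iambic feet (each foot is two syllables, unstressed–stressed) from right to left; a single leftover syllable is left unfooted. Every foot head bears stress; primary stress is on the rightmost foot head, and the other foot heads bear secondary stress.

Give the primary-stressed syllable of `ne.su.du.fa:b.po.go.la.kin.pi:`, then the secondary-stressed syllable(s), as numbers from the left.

primary 9, secondary 3, 5, 7

Parse right to left into iambic (σˈσ) feet: ne (su.ˈdu) (fa:b.ˈpo) (go.ˈla) (kin.ˈpi:). Syllable 1 is left unfooted.
Foot heads (stressed positions): 3, 5, 7, 9.
End Rule Rightmost: primary stress on the rightmost head = syllable 9.
Secondary stress on 3, 5, 7: ne.su.ˌdu.fa:b.ˌpo.go.ˌla.kin.ˈpi:.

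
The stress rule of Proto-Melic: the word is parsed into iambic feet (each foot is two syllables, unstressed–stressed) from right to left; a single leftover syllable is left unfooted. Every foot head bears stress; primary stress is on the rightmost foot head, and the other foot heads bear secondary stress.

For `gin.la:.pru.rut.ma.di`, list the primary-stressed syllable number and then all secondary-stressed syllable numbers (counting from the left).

Parse right to left into iambic (σˈσ) feet: (gin.ˈla:) (pru.ˈrut) (ma.ˈdi).
Foot heads (stressed positions): 2, 4, 6.
End Rule Rightmost: primary stress on the rightmost head = syllable 6.
Secondary stress on 2, 4: gin.ˌla:.pru.ˌrut.ma.ˈdi.

primary 6, secondary 2, 4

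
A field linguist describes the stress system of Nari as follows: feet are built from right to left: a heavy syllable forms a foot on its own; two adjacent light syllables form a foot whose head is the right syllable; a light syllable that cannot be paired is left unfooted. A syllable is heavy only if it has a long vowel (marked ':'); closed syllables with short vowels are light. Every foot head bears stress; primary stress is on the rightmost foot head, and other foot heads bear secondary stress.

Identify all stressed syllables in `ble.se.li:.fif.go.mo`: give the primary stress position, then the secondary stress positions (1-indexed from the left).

primary 6, secondary 2, 3

Weights: 1 ble L, 2 se L, 3 li: H, 4 fif L, 5 go L, 6 mo L.
Parse right to left (heavy = foot alone; LL = one foot; stranded L unfooted): (ble.ˈse) (ˈli:) fif (go.ˈmo).
Foot heads: 2, 3, 6.
Primary stress on the rightmost head = syllable 6.
Secondary stress on 2, 3: ble.ˌse.ˌli:.fif.go.ˈmo.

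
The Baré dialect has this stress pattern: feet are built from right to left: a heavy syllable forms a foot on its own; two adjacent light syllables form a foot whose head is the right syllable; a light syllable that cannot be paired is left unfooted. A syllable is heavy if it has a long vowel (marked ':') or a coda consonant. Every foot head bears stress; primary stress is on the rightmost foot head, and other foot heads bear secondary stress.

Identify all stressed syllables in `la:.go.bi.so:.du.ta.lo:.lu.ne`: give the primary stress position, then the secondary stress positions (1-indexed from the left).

Weights: 1 la: H, 2 go L, 3 bi L, 4 so: H, 5 du L, 6 ta L, 7 lo: H, 8 lu L, 9 ne L.
Parse right to left (heavy = foot alone; LL = one foot; stranded L unfooted): (ˈla:) (go.ˈbi) (ˈso:) (du.ˈta) (ˈlo:) (lu.ˈne).
Foot heads: 1, 3, 4, 6, 7, 9.
Primary stress on the rightmost head = syllable 9.
Secondary stress on 1, 3, 4, 6, 7: ˌla:.go.ˌbi.ˌso:.du.ˌta.ˌlo:.lu.ˈne.

primary 9, secondary 1, 3, 4, 6, 7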